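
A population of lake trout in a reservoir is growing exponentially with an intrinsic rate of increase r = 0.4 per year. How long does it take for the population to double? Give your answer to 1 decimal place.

1.7 years

Doubling time t_d = ln(2)/r = 0.6931/0.4 = 1.7329.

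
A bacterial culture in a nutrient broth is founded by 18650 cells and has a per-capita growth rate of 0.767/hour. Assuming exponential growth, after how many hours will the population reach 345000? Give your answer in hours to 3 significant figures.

Set N₀·e^(rt) = 345000: e^(0.767·t) = 345000/18650 = 18.499.
0.767·t = ln(18.499) = 2.9177, so t = 2.9177/0.767 = 3.804.

3.80 hours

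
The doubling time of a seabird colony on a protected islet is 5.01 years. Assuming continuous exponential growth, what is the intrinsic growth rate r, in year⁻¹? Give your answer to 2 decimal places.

0.14 per year

r = ln(2)/t_d = 0.6931/5.01 = 0.13835.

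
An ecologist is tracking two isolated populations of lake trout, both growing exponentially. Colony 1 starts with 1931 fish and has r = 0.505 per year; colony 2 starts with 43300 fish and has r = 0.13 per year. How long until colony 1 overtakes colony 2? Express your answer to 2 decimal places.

Set 1931·e^(0.505t) = 43300·e^(0.13t).
e^((0.505 − 0.13)t) = 43300/1931 → e^(0.375·t) = 22.424.
0.375·t = ln(22.424) = 3.1101, so t = 3.1101/0.375 = 8.2936.

8.29 years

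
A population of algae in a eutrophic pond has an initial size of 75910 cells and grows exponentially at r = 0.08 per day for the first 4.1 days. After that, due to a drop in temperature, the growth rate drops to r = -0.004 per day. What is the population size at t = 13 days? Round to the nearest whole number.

101692 cells

Phase 1: N(4.1) = 75910·e^(0.08×4.1) = 75910·e^0.328 = 105377.
Phase 2 runs for 13 − 4.1 = 8.9 days at r = -0.004.
N(13) = 105377·e^(-0.004×8.9) = 105377·e^-0.0356 = 101692.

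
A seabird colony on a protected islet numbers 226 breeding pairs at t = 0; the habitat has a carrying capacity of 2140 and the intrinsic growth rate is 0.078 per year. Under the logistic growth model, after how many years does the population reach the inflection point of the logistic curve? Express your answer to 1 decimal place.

Logistic growth is fastest at N = K/2 = 1070.
A = (K − N₀)/N₀ = 8.469. Set K/(1 + A·e^(−rt)) = K/2 → A·e^(−rt) = 1.
e^(−0.078t) = 1/8.469 = 0.118077, so t = ln(8.469)/0.078 = 2.1364/0.078 = 27.39.

27.4 years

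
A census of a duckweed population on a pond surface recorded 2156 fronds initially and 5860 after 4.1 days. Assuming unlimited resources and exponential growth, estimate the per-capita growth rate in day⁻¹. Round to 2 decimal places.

From N(t) = N₀·e^(rt): e^(r·4.1) = 5860/2156 = 2.718.
r·4.1 = ln(2.718) = 0.99989, so r = 0.99989/4.1 = 0.24388.

0.24 per day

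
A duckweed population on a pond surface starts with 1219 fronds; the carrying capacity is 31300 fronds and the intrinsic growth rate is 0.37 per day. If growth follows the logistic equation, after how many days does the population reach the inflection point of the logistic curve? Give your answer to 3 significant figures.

8.66 days

Logistic growth is fastest at N = K/2 = 15650.
A = (K − N₀)/N₀ = 24.677. Set K/(1 + A·e^(−rt)) = K/2 → A·e^(−rt) = 1.
e^(−0.37t) = 1/24.677 = 0.0405239, so t = ln(24.677)/0.37 = 3.2059/0.37 = 8.6645.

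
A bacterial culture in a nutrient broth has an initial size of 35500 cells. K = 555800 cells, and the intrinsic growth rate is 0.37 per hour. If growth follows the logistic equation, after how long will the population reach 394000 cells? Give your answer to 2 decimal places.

9.66 hours

A = (K − N₀)/N₀ = (555800 − 35500)/35500 = 14.656.
Solve 555800/(1 + 14.656·e^(−0.37t)) = 394000: 1 + 14.656·e^(−0.37t) = 1.4107, so e^(−0.37t) = 0.0280193.
−0.37·t = ln(0.0280193) = -3.5749, so t = 3.5749/0.37 = 9.6618.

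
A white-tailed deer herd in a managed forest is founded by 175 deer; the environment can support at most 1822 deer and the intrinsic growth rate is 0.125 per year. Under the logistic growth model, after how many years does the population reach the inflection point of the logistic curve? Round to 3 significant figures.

17.9 years

Logistic growth is fastest at N = K/2 = 911.
A = (K − N₀)/N₀ = 9.4114. Set K/(1 + A·e^(−rt)) = K/2 → A·e^(−rt) = 1.
e^(−0.125t) = 1/9.4114 = 0.106254, so t = ln(9.4114)/0.125 = 2.2419/0.125 = 17.935.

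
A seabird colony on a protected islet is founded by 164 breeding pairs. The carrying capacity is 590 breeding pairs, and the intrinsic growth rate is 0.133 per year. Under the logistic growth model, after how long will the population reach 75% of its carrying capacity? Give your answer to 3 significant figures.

15.4 years

A = (K − N₀)/N₀ = (590 − 164)/164 = 2.5976.
Solve 590/(1 + 2.5976·e^(−0.133t)) = 442.5: 1 + 2.5976·e^(−0.133t) = 1.3333, so e^(−0.133t) = 0.128326.
−0.133·t = ln(0.128326) = -2.0532, so t = 2.0532/0.133 = 15.437.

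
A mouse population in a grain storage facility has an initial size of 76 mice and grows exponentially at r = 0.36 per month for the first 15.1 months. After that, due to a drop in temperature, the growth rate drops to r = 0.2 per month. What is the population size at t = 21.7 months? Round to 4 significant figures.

Phase 1: N(15.1) = 76·e^(0.36×15.1) = 76·e^5.436 = 17443.7.
Phase 2 runs for 21.7 − 15.1 = 6.6 months at r = 0.2.
N(21.7) = 17443.7·e^(0.2×6.6) = 17443.7·e^1.32 = 65299.1.

65300 mice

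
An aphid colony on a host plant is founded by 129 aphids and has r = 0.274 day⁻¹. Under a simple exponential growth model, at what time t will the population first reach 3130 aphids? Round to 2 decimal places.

11.64 days

Set N₀·e^(rt) = 3130: e^(0.274·t) = 3130/129 = 24.264.
0.274·t = ln(24.264) = 3.189, so t = 3.189/0.274 = 11.639.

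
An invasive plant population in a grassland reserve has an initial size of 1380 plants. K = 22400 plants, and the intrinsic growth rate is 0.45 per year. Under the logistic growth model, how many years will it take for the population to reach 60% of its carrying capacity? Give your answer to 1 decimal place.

7.0 years

A = (K − N₀)/N₀ = (22400 − 1380)/1380 = 15.232.
Solve 22400/(1 + 15.232·e^(−0.45t)) = 13440: 1 + 15.232·e^(−0.45t) = 1.6667, so e^(−0.45t) = 0.0437678.
−0.45·t = ln(0.0437678) = -3.1289, so t = 3.1289/0.45 = 6.953.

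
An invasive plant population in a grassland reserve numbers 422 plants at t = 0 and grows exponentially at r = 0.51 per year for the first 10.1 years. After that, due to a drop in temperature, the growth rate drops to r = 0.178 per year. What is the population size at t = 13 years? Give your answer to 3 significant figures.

122000 plants

Phase 1: N(10.1) = 422·e^(0.51×10.1) = 422·e^5.151 = 72838.9.
Phase 2 runs for 13 − 10.1 = 2.9 years at r = 0.178.
N(13) = 72838.9·e^(0.178×2.9) = 72838.9·e^0.5162 = 122052.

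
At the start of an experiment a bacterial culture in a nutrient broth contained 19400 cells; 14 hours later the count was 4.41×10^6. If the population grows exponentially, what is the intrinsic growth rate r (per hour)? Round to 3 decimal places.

0.388 per hour

From N(t) = N₀·e^(rt): e^(r·14) = 4.41×10^6/19400 = 227.32.
r·14 = ln(227.32) = 5.4264, so r = 5.4264/14 = 0.3876.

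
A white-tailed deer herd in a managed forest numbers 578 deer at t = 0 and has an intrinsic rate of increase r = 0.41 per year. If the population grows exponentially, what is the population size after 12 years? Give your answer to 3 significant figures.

N(t) = N₀·e^(rt) = 578 × e^(0.41×12) = 578 × e^4.92.
e^4.92 ≈ 137, so N ≈ 578 × 137 = 79187.5.

79200 deer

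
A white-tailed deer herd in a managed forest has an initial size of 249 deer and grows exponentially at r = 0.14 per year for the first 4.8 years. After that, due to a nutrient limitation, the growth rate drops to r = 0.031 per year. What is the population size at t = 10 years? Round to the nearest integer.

573 deer

Phase 1: N(4.8) = 249·e^(0.14×4.8) = 249·e^0.672 = 487.579.
Phase 2 runs for 10 − 4.8 = 5.2 years at r = 0.031.
N(10) = 487.579·e^(0.031×5.2) = 487.579·e^0.1612 = 572.867.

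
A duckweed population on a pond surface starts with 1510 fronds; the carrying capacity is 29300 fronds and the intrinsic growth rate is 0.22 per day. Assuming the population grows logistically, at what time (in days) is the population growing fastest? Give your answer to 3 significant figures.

13.2 days

Logistic growth is fastest at N = K/2 = 14650.
A = (K − N₀)/N₀ = 18.404. Set K/(1 + A·e^(−rt)) = K/2 → A·e^(−rt) = 1.
e^(−0.22t) = 1/18.404 = 0.0543361, so t = ln(18.404)/0.22 = 2.9126/0.22 = 13.239.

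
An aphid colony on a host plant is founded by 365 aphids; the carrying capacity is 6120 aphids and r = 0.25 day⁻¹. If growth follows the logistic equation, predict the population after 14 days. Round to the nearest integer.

4146 aphids

A = (K − N₀)/N₀ = (6120 − 365)/365 = 15.767.
N(t) = K/(1 + A·e^(−rt)) = 6120/(1 + 15.767×e^(−0.25×14)).
e^(−3.5) = 0.030197; denominator = 1 + 15.767×0.030197 = 1.4761.
N = 6120/1.4761 = 4145.99.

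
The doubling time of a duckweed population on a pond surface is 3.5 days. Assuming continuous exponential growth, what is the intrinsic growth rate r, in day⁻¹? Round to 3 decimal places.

0.198 per day

r = ln(2)/t_d = 0.6931/3.5 = 0.19804.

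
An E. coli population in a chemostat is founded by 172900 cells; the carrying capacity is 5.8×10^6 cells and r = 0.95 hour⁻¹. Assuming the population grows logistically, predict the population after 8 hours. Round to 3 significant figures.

5710000 cells

A = (K − N₀)/N₀ = (5.8×10^6 − 172900)/172900 = 32.545.
N(t) = K/(1 + A·e^(−rt)) = 5.8×10^6/(1 + 32.545×e^(−0.95×8)).
e^(−7.6) = 0.00050045; denominator = 1 + 32.545×0.00050045 = 1.0163.
N = 5.8×10^6/1.0163 = 5.707047×10^6.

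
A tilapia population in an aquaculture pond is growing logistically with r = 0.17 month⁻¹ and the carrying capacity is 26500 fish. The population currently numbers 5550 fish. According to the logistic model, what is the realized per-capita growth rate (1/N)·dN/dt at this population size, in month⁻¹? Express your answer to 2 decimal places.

0.13 per month

(1/N)·dN/dt = r(1 − N/K) = 0.17 × (1 − 5550/26500).
= 0.17 × 0.79057 = 0.1344.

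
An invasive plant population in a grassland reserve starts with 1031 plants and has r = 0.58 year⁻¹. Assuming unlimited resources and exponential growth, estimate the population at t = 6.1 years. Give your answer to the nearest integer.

N(t) = N₀·e^(rt) = 1031 × e^(0.58×6.1) = 1031 × e^3.538.
e^3.538 ≈ 34.398, so N ≈ 1031 × 34.398 = 35464.4.

35464 plants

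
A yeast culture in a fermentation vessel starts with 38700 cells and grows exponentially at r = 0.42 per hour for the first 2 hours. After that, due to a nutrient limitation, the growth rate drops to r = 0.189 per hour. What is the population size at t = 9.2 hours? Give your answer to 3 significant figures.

Phase 1: N(2) = 38700·e^(0.42×2) = 38700·e^0.84 = 89643.4.
Phase 2 runs for 9.2 − 2 = 7.2 hours at r = 0.189.
N(9.2) = 89643.4·e^(0.189×7.2) = 89643.4·e^1.361 = 349548.

350000 cells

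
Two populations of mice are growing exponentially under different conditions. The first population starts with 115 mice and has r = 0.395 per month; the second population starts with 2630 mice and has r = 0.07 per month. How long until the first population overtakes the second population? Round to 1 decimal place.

Set 115·e^(0.395t) = 2630·e^(0.07t).
e^((0.395 − 0.07)t) = 2630/115 → e^(0.325·t) = 22.87.
0.325·t = ln(22.87) = 3.1298, so t = 3.1298/0.325 = 9.6302.

9.6 months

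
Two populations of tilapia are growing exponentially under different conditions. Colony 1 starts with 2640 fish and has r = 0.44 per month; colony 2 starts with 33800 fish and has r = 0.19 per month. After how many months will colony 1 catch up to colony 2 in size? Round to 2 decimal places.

Set 2640·e^(0.44t) = 33800·e^(0.19t).
e^((0.44 − 0.19)t) = 33800/2640 → e^(0.25·t) = 12.803.
0.25·t = ln(12.803) = 2.5497, so t = 2.5497/0.25 = 10.199.

10.20 months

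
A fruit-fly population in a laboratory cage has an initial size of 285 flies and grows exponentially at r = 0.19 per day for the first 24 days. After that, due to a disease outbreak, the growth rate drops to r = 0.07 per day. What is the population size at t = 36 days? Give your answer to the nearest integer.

Phase 1: N(24) = 285·e^(0.19×24) = 285·e^4.56 = 27241.3.
Phase 2 runs for 36 − 24 = 12 days at r = 0.07.
N(36) = 27241.3·e^(0.07×12) = 27241.3·e^0.84 = 63100.8.

63101 flies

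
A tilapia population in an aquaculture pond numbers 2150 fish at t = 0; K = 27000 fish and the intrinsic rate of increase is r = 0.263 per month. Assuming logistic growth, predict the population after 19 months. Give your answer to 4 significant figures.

A = (K − N₀)/N₀ = (27000 − 2150)/2150 = 11.558.
N(t) = K/(1 + A·e^(−rt)) = 27000/(1 + 11.558×e^(−0.263×19)).
e^(−4.997) = 0.0067582; denominator = 1 + 11.558×0.0067582 = 1.0781.
N = 27000/1.0781 = 25043.8.

25040 fish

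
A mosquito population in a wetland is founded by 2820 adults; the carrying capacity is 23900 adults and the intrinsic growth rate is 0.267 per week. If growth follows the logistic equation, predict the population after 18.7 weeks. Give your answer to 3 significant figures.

A = (K − N₀)/N₀ = (23900 − 2820)/2820 = 7.4752.
N(t) = K/(1 + A·e^(−rt)) = 23900/(1 + 7.4752×e^(−0.267×18.7)).
e^(−4.993) = 0.006786; denominator = 1 + 7.4752×0.006786 = 1.0507.
N = 23900/1.0507 = 22746.2.

22700 adults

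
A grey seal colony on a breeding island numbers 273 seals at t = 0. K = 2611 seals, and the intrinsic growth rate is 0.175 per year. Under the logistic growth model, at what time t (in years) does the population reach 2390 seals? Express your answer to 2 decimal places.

25.88 years

A = (K − N₀)/N₀ = (2611 − 273)/273 = 8.5641.
Solve 2611/(1 + 8.5641·e^(−0.175t)) = 2390: 1 + 8.5641·e^(−0.175t) = 1.0925, so e^(−0.175t) = 0.0107972.
−0.175·t = ln(0.0107972) = -4.5285, so t = 4.5285/0.175 = 25.877.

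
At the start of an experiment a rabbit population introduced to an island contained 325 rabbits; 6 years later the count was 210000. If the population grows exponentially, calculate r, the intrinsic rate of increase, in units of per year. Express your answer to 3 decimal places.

1.079 per year

From N(t) = N₀·e^(rt): e^(r·6) = 210000/325 = 646.15.
r·6 = ln(646.15) = 6.471, so r = 6.471/6 = 1.0785.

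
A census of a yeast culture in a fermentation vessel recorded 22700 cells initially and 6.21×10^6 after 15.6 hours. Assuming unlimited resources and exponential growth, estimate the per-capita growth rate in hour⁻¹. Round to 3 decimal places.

From N(t) = N₀·e^(rt): e^(r·15.6) = 6.21×10^6/22700 = 273.57.
r·15.6 = ln(273.57) = 5.6116, so r = 5.6116/15.6 = 0.35971.

0.360 per hour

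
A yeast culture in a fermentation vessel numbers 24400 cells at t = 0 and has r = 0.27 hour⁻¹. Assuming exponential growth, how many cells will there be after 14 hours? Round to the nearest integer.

1069111 cells

N(t) = N₀·e^(rt) = 24400 × e^(0.27×14) = 24400 × e^3.78.
e^3.78 ≈ 43.816, so N ≈ 24400 × 43.816 = 1.069111×10^6.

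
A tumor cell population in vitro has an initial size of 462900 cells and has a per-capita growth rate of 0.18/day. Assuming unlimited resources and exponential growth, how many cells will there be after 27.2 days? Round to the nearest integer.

61914585 cells

N(t) = N₀·e^(rt) = 462900 × e^(0.18×27.2) = 462900 × e^4.896.
e^4.896 ≈ 133.75, so N ≈ 462900 × 133.75 = 6.191458×10^7.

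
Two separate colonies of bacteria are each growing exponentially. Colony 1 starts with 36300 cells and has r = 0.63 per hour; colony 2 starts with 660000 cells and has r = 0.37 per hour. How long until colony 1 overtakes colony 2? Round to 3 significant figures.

11.2 hours

Set 36300·e^(0.63t) = 660000·e^(0.37t).
e^((0.63 − 0.37)t) = 660000/36300 → e^(0.26·t) = 18.182.
0.26·t = ln(18.182) = 2.9004, so t = 2.9004/0.26 = 11.155.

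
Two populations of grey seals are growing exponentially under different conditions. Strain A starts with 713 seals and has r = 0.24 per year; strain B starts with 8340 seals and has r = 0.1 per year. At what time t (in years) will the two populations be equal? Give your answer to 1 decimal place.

Set 713·e^(0.24t) = 8340·e^(0.1t).
e^((0.24 − 0.1)t) = 8340/713 → e^(0.14·t) = 11.697.
0.14·t = ln(11.697) = 2.4593, so t = 2.4593/0.14 = 17.567.

17.6 years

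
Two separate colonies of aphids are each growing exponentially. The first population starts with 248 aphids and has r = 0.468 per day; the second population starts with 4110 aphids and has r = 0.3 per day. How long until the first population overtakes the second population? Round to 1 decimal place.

16.7 days

Set 248·e^(0.468t) = 4110·e^(0.3t).
e^((0.468 − 0.3)t) = 4110/248 → e^(0.168·t) = 16.573.
0.168·t = ln(16.573) = 2.8077, so t = 2.8077/0.168 = 16.713.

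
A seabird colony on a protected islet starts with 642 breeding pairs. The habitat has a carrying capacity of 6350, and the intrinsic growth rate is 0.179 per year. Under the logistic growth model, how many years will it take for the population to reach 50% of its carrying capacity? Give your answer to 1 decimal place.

12.2 years

A = (K − N₀)/N₀ = (6350 − 642)/642 = 8.891.
Solve 6350/(1 + 8.891·e^(−0.179t)) = 3175: 1 + 8.891·e^(−0.179t) = 2, so e^(−0.179t) = 0.112474.
−0.179·t = ln(0.112474) = -2.185, so t = 2.185/0.179 = 12.207.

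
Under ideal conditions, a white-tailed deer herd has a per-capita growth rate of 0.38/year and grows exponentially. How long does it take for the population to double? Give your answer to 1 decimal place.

Doubling time t_d = ln(2)/r = 0.6931/0.38 = 1.8241.

1.8 years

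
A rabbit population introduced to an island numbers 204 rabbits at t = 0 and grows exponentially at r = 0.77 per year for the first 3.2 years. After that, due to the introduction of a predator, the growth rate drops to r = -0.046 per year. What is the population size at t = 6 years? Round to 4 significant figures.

Phase 1: N(3.2) = 204·e^(0.77×3.2) = 204·e^2.464 = 2397.35.
Phase 2 runs for 6 − 3.2 = 2.8 years at r = -0.046.
N(6) = 2397.35·e^(-0.046×2.8) = 2397.35·e^-0.1288 = 2107.63.

2108 rabbits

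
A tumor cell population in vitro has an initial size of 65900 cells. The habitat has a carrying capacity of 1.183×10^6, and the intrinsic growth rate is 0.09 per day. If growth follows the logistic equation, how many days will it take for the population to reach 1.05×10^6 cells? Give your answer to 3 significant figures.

A = (K − N₀)/N₀ = (1.183×10^6 − 65900)/65900 = 16.951.
Solve 1.183×10^6/(1 + 16.951·e^(−0.09t)) = 1.05×10^6: 1 + 16.951·e^(−0.09t) = 1.1267, so e^(−0.09t) = 0.00747232.
−0.09·t = ln(0.00747232) = -4.8965, so t = 4.8965/0.09 = 54.406.

54.4 days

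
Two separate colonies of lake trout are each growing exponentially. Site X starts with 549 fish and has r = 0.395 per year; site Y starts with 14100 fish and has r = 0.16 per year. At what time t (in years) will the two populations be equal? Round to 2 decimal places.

13.81 years

Set 549·e^(0.395t) = 14100·e^(0.16t).
e^((0.395 − 0.16)t) = 14100/549 → e^(0.235·t) = 25.683.
0.235·t = ln(25.683) = 3.2458, so t = 3.2458/0.235 = 13.812.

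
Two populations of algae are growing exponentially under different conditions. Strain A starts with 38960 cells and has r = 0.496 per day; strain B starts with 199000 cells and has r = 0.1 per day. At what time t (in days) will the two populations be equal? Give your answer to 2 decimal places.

4.12 days

Set 38960·e^(0.496t) = 199000·e^(0.1t).
e^((0.496 − 0.1)t) = 199000/38960 → e^(0.396·t) = 5.1078.
0.396·t = ln(5.1078) = 1.6308, so t = 1.6308/0.396 = 4.1181.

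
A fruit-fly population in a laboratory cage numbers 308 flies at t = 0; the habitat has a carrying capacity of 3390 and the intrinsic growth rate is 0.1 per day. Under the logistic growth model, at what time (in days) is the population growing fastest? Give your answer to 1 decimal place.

Logistic growth is fastest at N = K/2 = 1695.
A = (K − N₀)/N₀ = 10.006. Set K/(1 + A·e^(−rt)) = K/2 → A·e^(−rt) = 1.
e^(−0.1t) = 1/10.006 = 0.0999351, so t = ln(10.006)/0.1 = 2.3032/0.1 = 23.032.

23.0 days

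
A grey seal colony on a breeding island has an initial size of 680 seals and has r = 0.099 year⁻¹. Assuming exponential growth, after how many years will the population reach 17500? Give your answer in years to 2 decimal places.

32.81 years

Set N₀·e^(rt) = 17500: e^(0.099·t) = 17500/680 = 25.735.
0.099·t = ln(25.735) = 3.2479, so t = 3.2479/0.099 = 32.807.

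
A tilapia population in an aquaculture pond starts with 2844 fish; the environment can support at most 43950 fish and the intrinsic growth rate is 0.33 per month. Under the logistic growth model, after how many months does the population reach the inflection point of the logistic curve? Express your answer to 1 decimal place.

Logistic growth is fastest at N = K/2 = 21975.
A = (K − N₀)/N₀ = 14.454. Set K/(1 + A·e^(−rt)) = K/2 → A·e^(−rt) = 1.
e^(−0.33t) = 1/14.454 = 0.069187, so t = ln(14.454)/0.33 = 2.6709/0.33 = 8.0938.

8.1 months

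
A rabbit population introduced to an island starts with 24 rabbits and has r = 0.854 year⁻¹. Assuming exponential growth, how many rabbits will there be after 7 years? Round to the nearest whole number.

9472 rabbits

N(t) = N₀·e^(rt) = 24 × e^(0.854×7) = 24 × e^5.978.
e^5.978 ≈ 394.65, so N ≈ 24 × 394.65 = 9471.61.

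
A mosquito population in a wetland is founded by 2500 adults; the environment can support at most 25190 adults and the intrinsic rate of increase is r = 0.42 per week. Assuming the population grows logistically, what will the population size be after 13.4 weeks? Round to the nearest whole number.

A = (K − N₀)/N₀ = (25190 − 2500)/2500 = 9.076.
N(t) = K/(1 + A·e^(−rt)) = 25190/(1 + 9.076×e^(−0.42×13.4)).
e^(−5.628) = 0.0035958; denominator = 1 + 9.076×0.0035958 = 1.0326.
N = 25190/1.0326 = 24393.9.

24394 adults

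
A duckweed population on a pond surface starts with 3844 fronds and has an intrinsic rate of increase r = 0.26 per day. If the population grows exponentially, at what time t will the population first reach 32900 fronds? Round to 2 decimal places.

8.26 days

Set N₀·e^(rt) = 32900: e^(0.26·t) = 32900/3844 = 8.5588.
0.26·t = ln(8.5588) = 2.147, so t = 2.147/0.26 = 8.2575.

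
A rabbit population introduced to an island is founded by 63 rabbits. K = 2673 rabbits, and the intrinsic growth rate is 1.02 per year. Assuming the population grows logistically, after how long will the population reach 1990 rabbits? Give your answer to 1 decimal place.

4.7 years

A = (K − N₀)/N₀ = (2673 − 63)/63 = 41.429.
Solve 2673/(1 + 41.429·e^(−1.02t)) = 1990: 1 + 41.429·e^(−1.02t) = 1.3432, so e^(−1.02t) = 0.00828453.
−1.02·t = ln(0.00828453) = -4.7934, so t = 4.7934/1.02 = 4.6994.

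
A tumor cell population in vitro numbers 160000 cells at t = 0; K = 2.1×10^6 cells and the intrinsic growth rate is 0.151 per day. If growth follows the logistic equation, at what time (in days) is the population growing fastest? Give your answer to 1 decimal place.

Logistic growth is fastest at N = K/2 = 1.05×10^6.
A = (K − N₀)/N₀ = 12.125. Set K/(1 + A·e^(−rt)) = K/2 → A·e^(−rt) = 1.
e^(−0.151t) = 1/12.125 = 0.0824742, so t = ln(12.125)/0.151 = 2.4953/0.151 = 16.525.

16.5 days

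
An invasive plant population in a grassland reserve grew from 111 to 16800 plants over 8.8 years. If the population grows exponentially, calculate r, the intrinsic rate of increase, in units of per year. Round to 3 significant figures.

0.570 per year

From N(t) = N₀·e^(rt): e^(r·8.8) = 16800/111 = 151.35.
r·8.8 = ln(151.35) = 5.0196, so r = 5.0196/8.8 = 0.57041.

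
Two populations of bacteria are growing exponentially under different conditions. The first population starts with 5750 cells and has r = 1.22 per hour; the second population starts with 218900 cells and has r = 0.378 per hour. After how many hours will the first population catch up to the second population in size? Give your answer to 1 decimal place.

Set 5750·e^(1.22t) = 218900·e^(0.378t).
e^((1.22 − 0.378)t) = 218900/5750 → e^(0.842·t) = 38.07.
0.842·t = ln(38.07) = 3.6394, so t = 3.6394/0.842 = 4.3223.

4.3 hours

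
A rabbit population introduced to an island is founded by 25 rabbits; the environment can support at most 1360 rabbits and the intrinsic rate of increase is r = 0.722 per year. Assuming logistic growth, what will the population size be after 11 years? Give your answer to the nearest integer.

1335 rabbits

A = (K − N₀)/N₀ = (1360 − 25)/25 = 53.4.
N(t) = K/(1 + A·e^(−rt)) = 1360/(1 + 53.4×e^(−0.722×11)).
e^(−7.942) = 0.00035549; denominator = 1 + 53.4×0.00035549 = 1.019.
N = 1360/1.019 = 1334.66.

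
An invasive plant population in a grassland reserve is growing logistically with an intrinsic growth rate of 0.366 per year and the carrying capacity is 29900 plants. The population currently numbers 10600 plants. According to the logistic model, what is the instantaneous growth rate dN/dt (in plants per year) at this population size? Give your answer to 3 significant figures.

dN/dt = rN(1 − N/K) = 0.366 × 10600 × (1 − 10600/29900).
1 − 10600/29900 = 0.64548; dN/dt = 0.366 × 10600 × 0.64548 = 2504.2.

2500 plants per year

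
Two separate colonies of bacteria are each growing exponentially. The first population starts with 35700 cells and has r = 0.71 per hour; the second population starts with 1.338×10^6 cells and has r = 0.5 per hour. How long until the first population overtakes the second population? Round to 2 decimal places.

17.26 hours

Set 35700·e^(0.71t) = 1.338×10^6·e^(0.5t).
e^((0.71 − 0.5)t) = 1.338×10^6/35700 → e^(0.21·t) = 37.479.
0.21·t = ln(37.479) = 3.6238, so t = 3.6238/0.21 = 17.256.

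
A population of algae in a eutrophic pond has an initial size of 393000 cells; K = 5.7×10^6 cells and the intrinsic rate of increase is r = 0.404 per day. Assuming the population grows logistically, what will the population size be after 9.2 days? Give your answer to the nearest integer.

A = (K − N₀)/N₀ = (5.7×10^6 − 393000)/393000 = 13.504.
N(t) = K/(1 + A·e^(−rt)) = 5.7×10^6/(1 + 13.504×e^(−0.404×9.2)).
e^(−3.717) = 0.024312; denominator = 1 + 13.504×0.024312 = 1.3283.
N = 5.7×10^6/1.3283 = 4.291199×10^6.

4291199 cells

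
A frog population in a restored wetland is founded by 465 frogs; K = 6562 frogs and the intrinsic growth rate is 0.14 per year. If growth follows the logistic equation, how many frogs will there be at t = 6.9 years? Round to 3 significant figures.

A = (K − N₀)/N₀ = (6562 − 465)/465 = 13.112.
N(t) = K/(1 + A·e^(−rt)) = 6562/(1 + 13.112×e^(−0.14×6.9)).
e^(−0.966) = 0.3806; denominator = 1 + 13.112×0.3806 = 5.9904.
N = 6562/5.9904 = 1095.42.

1100 frogs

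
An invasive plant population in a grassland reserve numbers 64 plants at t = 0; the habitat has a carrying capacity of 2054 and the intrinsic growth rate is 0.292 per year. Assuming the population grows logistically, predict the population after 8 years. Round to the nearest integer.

513 plants

A = (K − N₀)/N₀ = (2054 − 64)/64 = 31.094.
N(t) = K/(1 + A·e^(−rt)) = 2054/(1 + 31.094×e^(−0.292×8)).
e^(−2.336) = 0.096714; denominator = 1 + 31.094×0.096714 = 4.0072.
N = 2054/4.0072 = 512.578.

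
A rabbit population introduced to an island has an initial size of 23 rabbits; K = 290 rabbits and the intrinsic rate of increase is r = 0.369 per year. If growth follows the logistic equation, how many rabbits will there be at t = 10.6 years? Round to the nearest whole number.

235 rabbits

A = (K − N₀)/N₀ = (290 − 23)/23 = 11.609.
N(t) = K/(1 + A·e^(−rt)) = 290/(1 + 11.609×e^(−0.369×10.6)).
e^(−3.911) = 0.020012; denominator = 1 + 11.609×0.020012 = 1.2323.
N = 290/1.2323 = 235.329.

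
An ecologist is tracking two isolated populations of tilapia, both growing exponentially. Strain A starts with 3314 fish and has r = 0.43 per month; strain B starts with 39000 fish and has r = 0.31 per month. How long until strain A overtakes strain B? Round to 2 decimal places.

20.55 months

Set 3314·e^(0.43t) = 39000·e^(0.31t).
e^((0.43 − 0.31)t) = 39000/3314 → e^(0.12·t) = 11.768.
0.12·t = ln(11.768) = 2.4654, so t = 2.4654/0.12 = 20.545.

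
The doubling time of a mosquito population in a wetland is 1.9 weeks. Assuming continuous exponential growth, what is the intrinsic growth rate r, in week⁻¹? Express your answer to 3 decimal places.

0.365 per week

r = ln(2)/t_d = 0.6931/1.9 = 0.36481.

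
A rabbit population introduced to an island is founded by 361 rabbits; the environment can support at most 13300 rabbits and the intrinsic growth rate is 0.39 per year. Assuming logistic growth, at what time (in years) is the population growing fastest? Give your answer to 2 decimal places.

Logistic growth is fastest at N = K/2 = 6650.
A = (K − N₀)/N₀ = 35.842. Set K/(1 + A·e^(−rt)) = K/2 → A·e^(−rt) = 1.
e^(−0.39t) = 1/35.842 = 0.0279001, so t = ln(35.842)/0.39 = 3.5791/0.39 = 9.1772.

9.18 years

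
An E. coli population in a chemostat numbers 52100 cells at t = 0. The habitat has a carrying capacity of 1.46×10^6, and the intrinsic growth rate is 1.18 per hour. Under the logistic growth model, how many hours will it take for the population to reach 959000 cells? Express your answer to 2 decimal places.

A = (K − N₀)/N₀ = (1.46×10^6 − 52100)/52100 = 27.023.
Solve 1.46×10^6/(1 + 27.023·e^(−1.18t)) = 959000: 1 + 27.023·e^(−1.18t) = 1.5224, so e^(−1.18t) = 0.0193324.
−1.18·t = ln(0.0193324) = -3.946, so t = 3.946/1.18 = 3.344.

3.34 hours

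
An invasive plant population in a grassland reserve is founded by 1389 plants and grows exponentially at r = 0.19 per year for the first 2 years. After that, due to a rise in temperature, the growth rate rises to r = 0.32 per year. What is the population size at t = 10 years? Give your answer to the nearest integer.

Phase 1: N(2) = 1389·e^(0.19×2) = 1389·e^0.38 = 2031.11.
Phase 2 runs for 10 − 2 = 8 years at r = 0.32.
N(10) = 2031.11·e^(0.32×8) = 2031.11·e^2.56 = 26274.1.

26274 plants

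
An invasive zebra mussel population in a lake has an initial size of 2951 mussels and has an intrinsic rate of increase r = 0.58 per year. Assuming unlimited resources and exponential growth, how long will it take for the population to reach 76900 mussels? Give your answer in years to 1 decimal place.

Set N₀·e^(rt) = 76900: e^(0.58·t) = 76900/2951 = 26.059.
0.58·t = ln(26.059) = 3.2604, so t = 3.2604/0.58 = 5.6213.

5.6 years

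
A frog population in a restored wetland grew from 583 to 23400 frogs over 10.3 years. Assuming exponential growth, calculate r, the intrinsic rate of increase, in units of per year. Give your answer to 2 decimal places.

0.36 per year

From N(t) = N₀·e^(rt): e^(r·10.3) = 23400/583 = 40.137.
r·10.3 = ln(40.137) = 3.6923, so r = 3.6923/10.3 = 0.35848.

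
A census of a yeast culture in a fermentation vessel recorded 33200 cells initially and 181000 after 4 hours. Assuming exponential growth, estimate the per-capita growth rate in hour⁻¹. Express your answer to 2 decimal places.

0.42 per hour

From N(t) = N₀·e^(rt): e^(r·4) = 181000/33200 = 5.4518.
r·4 = ln(5.4518) = 1.6959, so r = 1.6959/4 = 0.42399.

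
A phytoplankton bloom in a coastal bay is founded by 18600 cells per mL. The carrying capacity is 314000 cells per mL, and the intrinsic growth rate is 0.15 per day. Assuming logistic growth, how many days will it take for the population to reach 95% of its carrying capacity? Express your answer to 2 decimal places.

38.06 days

A = (K − N₀)/N₀ = (314000 − 18600)/18600 = 15.882.
Solve 314000/(1 + 15.882·e^(−0.15t)) = 298300: 1 + 15.882·e^(−0.15t) = 1.0526, so e^(−0.15t) = 0.00331397.
−0.15·t = ln(0.00331397) = -5.7096, so t = 5.7096/0.15 = 38.064.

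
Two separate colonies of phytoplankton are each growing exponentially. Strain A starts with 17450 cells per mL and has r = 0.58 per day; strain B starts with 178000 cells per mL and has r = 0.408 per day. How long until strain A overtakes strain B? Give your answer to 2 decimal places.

Set 17450·e^(0.58t) = 178000·e^(0.408t).
e^((0.58 − 0.408)t) = 178000/17450 → e^(0.172·t) = 10.201.
0.172·t = ln(10.201) = 2.3224, so t = 2.3224/0.172 = 13.503.

13.50 days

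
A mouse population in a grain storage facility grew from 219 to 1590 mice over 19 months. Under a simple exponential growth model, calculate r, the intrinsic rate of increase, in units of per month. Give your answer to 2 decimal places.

0.10 per month

From N(t) = N₀·e^(rt): e^(r·19) = 1590/219 = 7.2603.
r·19 = ln(7.2603) = 1.9824, so r = 1.9824/19 = 0.10434.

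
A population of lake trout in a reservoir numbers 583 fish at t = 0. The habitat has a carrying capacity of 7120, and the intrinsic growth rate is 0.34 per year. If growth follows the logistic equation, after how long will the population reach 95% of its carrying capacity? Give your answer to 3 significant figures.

15.8 years

A = (K − N₀)/N₀ = (7120 − 583)/583 = 11.213.
Solve 7120/(1 + 11.213·e^(−0.34t)) = 6764: 1 + 11.213·e^(−0.34t) = 1.0526, so e^(−0.34t) = 0.00469393.
−0.34·t = ln(0.00469393) = -5.3615, so t = 5.3615/0.34 = 15.769.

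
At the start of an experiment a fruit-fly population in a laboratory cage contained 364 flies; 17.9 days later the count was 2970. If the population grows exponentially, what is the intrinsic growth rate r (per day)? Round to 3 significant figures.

From N(t) = N₀·e^(rt): e^(r·17.9) = 2970/364 = 8.1593.
r·17.9 = ln(8.1593) = 2.0992, so r = 2.0992/17.9 = 0.11727.

0.117 per day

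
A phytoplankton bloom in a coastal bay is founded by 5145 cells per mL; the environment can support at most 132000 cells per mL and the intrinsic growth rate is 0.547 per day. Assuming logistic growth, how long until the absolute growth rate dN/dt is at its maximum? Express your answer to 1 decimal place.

5.9 days

Logistic growth is fastest at N = K/2 = 66000.
A = (K − N₀)/N₀ = 24.656. Set K/(1 + A·e^(−rt)) = K/2 → A·e^(−rt) = 1.
e^(−0.547t) = 1/24.656 = 0.0405581, so t = ln(24.656)/0.547 = 3.205/0.547 = 5.8593.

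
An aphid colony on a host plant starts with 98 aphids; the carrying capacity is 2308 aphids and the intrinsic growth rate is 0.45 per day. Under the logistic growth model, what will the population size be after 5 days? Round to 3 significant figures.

683 aphids

A = (K − N₀)/N₀ = (2308 − 98)/98 = 22.551.
N(t) = K/(1 + A·e^(−rt)) = 2308/(1 + 22.551×e^(−0.45×5)).
e^(−2.25) = 0.1054; denominator = 1 + 22.551×0.1054 = 3.3769.
N = 2308/3.3769 = 683.475.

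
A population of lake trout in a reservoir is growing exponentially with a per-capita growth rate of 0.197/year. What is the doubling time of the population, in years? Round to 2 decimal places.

Doubling time t_d = ln(2)/r = 0.6931/0.197 = 3.5185.

3.52 years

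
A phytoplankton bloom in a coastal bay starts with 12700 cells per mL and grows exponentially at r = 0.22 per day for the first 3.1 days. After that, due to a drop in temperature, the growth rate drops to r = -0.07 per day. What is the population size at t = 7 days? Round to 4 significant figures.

19120 cells per mL

Phase 1: N(3.1) = 12700·e^(0.22×3.1) = 12700·e^0.682 = 25118.4.
Phase 2 runs for 7 − 3.1 = 3.9 days at r = -0.07.
N(7) = 25118.4·e^(-0.07×3.9) = 25118.4·e^-0.273 = 19117.5.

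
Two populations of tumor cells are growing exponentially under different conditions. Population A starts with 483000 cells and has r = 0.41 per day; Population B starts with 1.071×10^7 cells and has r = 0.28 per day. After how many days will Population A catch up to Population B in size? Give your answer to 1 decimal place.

23.8 days

Set 483000·e^(0.41t) = 1.071×10^7·e^(0.28t).
e^((0.41 − 0.28)t) = 1.071×10^7/483000 → e^(0.13·t) = 22.174.
0.13·t = ln(22.174) = 3.0989, so t = 3.0989/0.13 = 23.838.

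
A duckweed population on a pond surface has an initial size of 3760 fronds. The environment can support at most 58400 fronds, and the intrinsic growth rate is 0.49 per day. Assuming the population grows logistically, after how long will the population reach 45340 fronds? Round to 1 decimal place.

A = (K − N₀)/N₀ = (58400 − 3760)/3760 = 14.532.
Solve 58400/(1 + 14.532·e^(−0.49t)) = 45340: 1 + 14.532·e^(−0.49t) = 1.288, so e^(−0.49t) = 0.0198216.
−0.49·t = ln(0.0198216) = -3.921, so t = 3.921/0.49 = 8.002.

8.0 days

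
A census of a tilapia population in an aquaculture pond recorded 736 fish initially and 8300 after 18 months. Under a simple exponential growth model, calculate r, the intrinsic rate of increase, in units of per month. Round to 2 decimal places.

From N(t) = N₀·e^(rt): e^(r·18) = 8300/736 = 11.277.
r·18 = ln(11.277) = 2.4228, so r = 2.4228/18 = 0.1346.

0.13 per month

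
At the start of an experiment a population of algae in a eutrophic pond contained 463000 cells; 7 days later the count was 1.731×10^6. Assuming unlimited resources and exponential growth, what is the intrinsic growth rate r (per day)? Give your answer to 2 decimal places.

From N(t) = N₀·e^(rt): e^(r·7) = 1.731×10^6/463000 = 3.7387.
r·7 = ln(3.7387) = 1.3187, so r = 1.3187/7 = 0.18839.

0.19 per day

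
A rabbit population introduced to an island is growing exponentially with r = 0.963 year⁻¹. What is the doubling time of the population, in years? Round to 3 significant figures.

Doubling time t_d = ln(2)/r = 0.6931/0.963 = 0.71978.

0.720 years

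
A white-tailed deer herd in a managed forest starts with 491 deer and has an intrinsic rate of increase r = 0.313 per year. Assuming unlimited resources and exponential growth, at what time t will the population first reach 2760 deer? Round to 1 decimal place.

Set N₀·e^(rt) = 2760: e^(0.313·t) = 2760/491 = 5.6212.
0.313·t = ln(5.6212) = 1.7265, so t = 1.7265/0.313 = 5.5161.

5.5 years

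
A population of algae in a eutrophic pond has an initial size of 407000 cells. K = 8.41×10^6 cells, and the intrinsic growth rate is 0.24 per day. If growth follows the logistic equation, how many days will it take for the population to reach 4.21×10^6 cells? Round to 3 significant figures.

A = (K − N₀)/N₀ = (8.41×10^6 − 407000)/407000 = 19.663.
Solve 8.41×10^6/(1 + 19.663·e^(−0.24t)) = 4.21×10^6: 1 + 19.663·e^(−0.24t) = 1.9976, so e^(−0.24t) = 0.0507351.
−0.24·t = ln(0.0507351) = -2.9811, so t = 2.9811/0.24 = 12.421.

12.4 days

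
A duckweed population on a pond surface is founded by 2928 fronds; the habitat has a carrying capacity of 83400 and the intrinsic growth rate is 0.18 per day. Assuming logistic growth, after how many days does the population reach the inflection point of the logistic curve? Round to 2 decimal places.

18.41 days

Logistic growth is fastest at N = K/2 = 41700.
A = (K − N₀)/N₀ = 27.484. Set K/(1 + A·e^(−rt)) = K/2 → A·e^(−rt) = 1.
e^(−0.18t) = 1/27.484 = 0.0363853, so t = ln(27.484)/0.18 = 3.3136/0.18 = 18.409.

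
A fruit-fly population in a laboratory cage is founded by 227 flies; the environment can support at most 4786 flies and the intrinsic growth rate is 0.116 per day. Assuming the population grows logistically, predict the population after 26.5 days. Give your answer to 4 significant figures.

A = (K − N₀)/N₀ = (4786 − 227)/227 = 20.084.
N(t) = K/(1 + A·e^(−rt)) = 4786/(1 + 20.084×e^(−0.116×26.5)).
e^(−3.074) = 0.046236; denominator = 1 + 20.084×0.046236 = 1.9286.
N = 4786/1.9286 = 2481.61.

2482 flies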